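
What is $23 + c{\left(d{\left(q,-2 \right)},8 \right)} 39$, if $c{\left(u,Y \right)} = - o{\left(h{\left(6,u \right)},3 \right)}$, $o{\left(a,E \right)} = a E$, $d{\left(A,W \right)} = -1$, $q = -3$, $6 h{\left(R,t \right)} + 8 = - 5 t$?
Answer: $\frac{163}{2} \approx 81.5$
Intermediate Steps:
$h{\left(R,t \right)} = - \frac{4}{3} - \frac{5 t}{6}$ ($h{\left(R,t \right)} = - \frac{4}{3} + \frac{\left(-5\right) t}{6} = - \frac{4}{3} - \frac{5 t}{6}$)
$o{\left(a,E \right)} = E a$
$c{\left(u,Y \right)} = 4 + \frac{5 u}{2}$ ($c{\left(u,Y \right)} = - 3 \left(- \frac{4}{3} - \frac{5 u}{6}\right) = - (-4 - \frac{5 u}{2}) = 4 + \frac{5 u}{2}$)
$23 + c{\left(d{\left(q,-2 \right)},8 \right)} 39 = 23 + \left(4 + \frac{5}{2} \left(-1\right)\right) 39 = 23 + \left(4 - \frac{5}{2}\right) 39 = 23 + \frac{3}{2} \cdot 39 = 23 + \frac{117}{2} = \frac{163}{2}$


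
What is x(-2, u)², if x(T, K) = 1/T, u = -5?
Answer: ¼ ≈ 0.25000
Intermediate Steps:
x(-2, u)² = (1/(-2))² = (-½)² = ¼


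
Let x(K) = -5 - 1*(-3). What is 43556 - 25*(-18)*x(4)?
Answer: 42656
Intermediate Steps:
x(K) = -2 (x(K) = -5 + 3 = -2)
43556 - 25*(-18)*x(4) = 43556 - 25*(-18)*(-2) = 43556 - (-450)*(-2) = 43556 - 1*900 = 43556 - 900 = 42656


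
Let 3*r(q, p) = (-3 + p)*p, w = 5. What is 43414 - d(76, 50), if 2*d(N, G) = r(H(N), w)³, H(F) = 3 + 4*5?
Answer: 1171678/27 ≈ 43396.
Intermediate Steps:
H(F) = 23 (H(F) = 3 + 20 = 23)
r(q, p) = p*(-3 + p)/3 (r(q, p) = ((-3 + p)*p)/3 = (p*(-3 + p))/3 = p*(-3 + p)/3)
d(N, G) = 500/27 (d(N, G) = ((⅓)*5*(-3 + 5))³/2 = ((⅓)*5*2)³/2 = (10/3)³/2 = (½)*(1000/27) = 500/27)
43414 - d(76, 50) = 43414 - 1*500/27 = 43414 - 500/27 = 1171678/27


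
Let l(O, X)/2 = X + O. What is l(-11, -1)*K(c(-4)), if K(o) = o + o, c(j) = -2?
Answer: 96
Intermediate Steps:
l(O, X) = 2*O + 2*X (l(O, X) = 2*(X + O) = 2*(O + X) = 2*O + 2*X)
K(o) = 2*o
l(-11, -1)*K(c(-4)) = (2*(-11) + 2*(-1))*(2*(-2)) = (-22 - 2)*(-4) = -24*(-4) = 96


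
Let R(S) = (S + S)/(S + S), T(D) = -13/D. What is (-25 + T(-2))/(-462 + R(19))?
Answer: 37/922 ≈ 0.040130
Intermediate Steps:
R(S) = 1 (R(S) = (2*S)/((2*S)) = (2*S)*(1/(2*S)) = 1)
(-25 + T(-2))/(-462 + R(19)) = (-25 - 13/(-2))/(-462 + 1) = (-25 - 13*(-½))/(-461) = (-25 + 13/2)*(-1/461) = -37/2*(-1/461) = 37/922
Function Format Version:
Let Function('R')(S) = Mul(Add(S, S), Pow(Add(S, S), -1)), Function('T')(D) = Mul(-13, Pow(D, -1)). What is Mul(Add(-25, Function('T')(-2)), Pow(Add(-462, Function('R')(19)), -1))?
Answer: Rational(37, 922) ≈ 0.040130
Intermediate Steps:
Function('R')(S) = 1 (Function('R')(S) = Mul(Mul(2, S), Pow(Mul(2, S), -1)) = Mul(Mul(2, S), Mul(Rational(1, 2), Pow(S, -1))) = 1)
Mul(Add(-25, Function('T')(-2)), Pow(Add(-462, Function('R')(19)), -1)) = Mul(Add(-25, Mul(-13, Pow(-2, -1))), Pow(Add(-462, 1), -1)) = Mul(Add(-25, Mul(-13, Rational(-1, 2))), Pow(-461, -1)) = Mul(Add(-25, Rational(13, 2)), Rational(-1, 461)) = Mul(Rational(-37, 2), Rational(-1, 461)) = Rational(37, 922)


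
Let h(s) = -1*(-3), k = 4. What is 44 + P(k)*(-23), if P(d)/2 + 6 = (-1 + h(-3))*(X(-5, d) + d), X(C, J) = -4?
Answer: 320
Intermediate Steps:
h(s) = 3
P(d) = -28 + 4*d (P(d) = -12 + 2*((-1 + 3)*(-4 + d)) = -12 + 2*(2*(-4 + d)) = -12 + 2*(-8 + 2*d) = -12 + (-16 + 4*d) = -28 + 4*d)
44 + P(k)*(-23) = 44 + (-28 + 4*4)*(-23) = 44 + (-28 + 16)*(-23) = 44 - 12*(-23) = 44 + 276 = 320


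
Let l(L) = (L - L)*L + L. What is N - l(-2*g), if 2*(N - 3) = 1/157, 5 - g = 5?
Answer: 943/314 ≈ 3.0032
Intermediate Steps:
g = 0 (g = 5 - 1*5 = 5 - 5 = 0)
l(L) = L (l(L) = 0*L + L = 0 + L = L)
N = 943/314 (N = 3 + (1/2)/157 = 3 + (1/2)*(1/157) = 3 + 1/314 = 943/314 ≈ 3.0032)
N - l(-2*g) = 943/314 - (-2)*0 = 943/314 - 1*0 = 943/314 + 0 = 943/314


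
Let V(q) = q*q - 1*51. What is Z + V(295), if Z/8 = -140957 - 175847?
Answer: -2447458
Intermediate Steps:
V(q) = -51 + q² (V(q) = q² - 51 = -51 + q²)
Z = -2534432 (Z = 8*(-140957 - 175847) = 8*(-316804) = -2534432)
Z + V(295) = -2534432 + (-51 + 295²) = -2534432 + (-51 + 87025) = -2534432 + 86974 = -2447458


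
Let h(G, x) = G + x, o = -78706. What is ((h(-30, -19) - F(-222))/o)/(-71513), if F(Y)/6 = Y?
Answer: 1283/5628502178 ≈ 2.2795e-7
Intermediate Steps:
F(Y) = 6*Y
((h(-30, -19) - F(-222))/o)/(-71513) = (((-30 - 19) - 6*(-222))/(-78706))/(-71513) = ((-49 - 1*(-1332))*(-1/78706))*(-1/71513) = ((-49 + 1332)*(-1/78706))*(-1/71513) = (1283*(-1/78706))*(-1/71513) = -1283/78706*(-1/71513) = 1283/5628502178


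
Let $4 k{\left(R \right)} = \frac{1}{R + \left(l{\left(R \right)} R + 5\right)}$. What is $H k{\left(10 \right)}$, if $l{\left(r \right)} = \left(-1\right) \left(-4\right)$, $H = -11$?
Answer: $- \frac{1}{20} \approx -0.05$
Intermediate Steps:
$l{\left(r \right)} = 4$
$k{\left(R \right)} = \frac{1}{4 \left(5 + 5 R\right)}$ ($k{\left(R \right)} = \frac{1}{4 \left(R + \left(4 R + 5\right)\right)} = \frac{1}{4 \left(R + \left(5 + 4 R\right)\right)} = \frac{1}{4 \left(5 + 5 R\right)}$)
$H k{\left(10 \right)} = - 11 \frac{1}{20 \left(1 + 10\right)} = - 11 \frac{1}{20 \cdot 11} = - 11 \cdot \frac{1}{20} \cdot \frac{1}{11} = \left(-11\right) \frac{1}{220} = - \frac{1}{20}$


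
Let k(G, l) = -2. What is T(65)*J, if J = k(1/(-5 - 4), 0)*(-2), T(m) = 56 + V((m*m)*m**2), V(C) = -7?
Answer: 196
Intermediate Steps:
T(m) = 49 (T(m) = 56 - 7 = 49)
J = 4 (J = -2*(-2) = 4)
T(65)*J = 49*4 = 196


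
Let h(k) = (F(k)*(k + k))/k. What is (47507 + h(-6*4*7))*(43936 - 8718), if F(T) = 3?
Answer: 1673312834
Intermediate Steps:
h(k) = 6 (h(k) = (3*(k + k))/k = (3*(2*k))/k = (6*k)/k = 6)
(47507 + h(-6*4*7))*(43936 - 8718) = (47507 + 6)*(43936 - 8718) = 47513*35218 = 1673312834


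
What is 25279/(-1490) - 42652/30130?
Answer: -16504155/897874 ≈ -18.381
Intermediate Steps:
25279/(-1490) - 42652/30130 = 25279*(-1/1490) - 42652*1/30130 = -25279/1490 - 21326/15065 = -16504155/897874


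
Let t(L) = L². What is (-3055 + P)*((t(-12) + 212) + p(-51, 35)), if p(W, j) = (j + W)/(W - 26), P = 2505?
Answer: -1371400/7 ≈ -1.9591e+5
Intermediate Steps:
p(W, j) = (W + j)/(-26 + W)
(-3055 + P)*((t(-12) + 212) + p(-51, 35)) = (-3055 + 2505)*(((-12)² + 212) + (-51 + 35)/(-26 - 51)) = -550*((144 + 212) - 16/(-77)) = -550*(356 - 1/77*(-16)) = -550*(356 + 16/77) = -550*27428/77 = -1371400/7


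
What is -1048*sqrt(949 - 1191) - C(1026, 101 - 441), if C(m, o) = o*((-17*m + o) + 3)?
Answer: -6044860 - 11528*I*sqrt(2) ≈ -6.0449e+6 - 16303.0*I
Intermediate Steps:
C(m, o) = o*(3 + o - 17*m) (C(m, o) = o*((o - 17*m) + 3) = o*(3 + o - 17*m))
-1048*sqrt(949 - 1191) - C(1026, 101 - 441) = -1048*sqrt(949 - 1191) - (101 - 441)*(3 + (101 - 441) - 17*1026) = -11528*I*sqrt(2) - (-340)*(3 - 340 - 17442) = -11528*I*sqrt(2) - (-340)*(-17779) = -11528*I*sqrt(2) - 1*6044860 = -11528*I*sqrt(2) - 6044860 = -6044860 - 11528*I*sqrt(2)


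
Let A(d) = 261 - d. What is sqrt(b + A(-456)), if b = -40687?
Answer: I*sqrt(39970) ≈ 199.93*I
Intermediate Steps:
sqrt(b + A(-456)) = sqrt(-40687 + (261 - 1*(-456))) = sqrt(-40687 + (261 + 456)) = sqrt(-40687 + 717) = sqrt(-39970) = I*sqrt(39970)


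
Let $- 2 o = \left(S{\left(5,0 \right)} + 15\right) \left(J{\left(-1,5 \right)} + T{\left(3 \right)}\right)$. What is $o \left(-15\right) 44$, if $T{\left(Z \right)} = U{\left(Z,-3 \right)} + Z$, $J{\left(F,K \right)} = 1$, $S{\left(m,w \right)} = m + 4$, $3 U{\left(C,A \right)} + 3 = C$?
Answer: $31680$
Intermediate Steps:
$U{\left(C,A \right)} = -1 + \frac{C}{3}$
$S{\left(m,w \right)} = 4 + m$
$T{\left(Z \right)} = -1 + \frac{4 Z}{3}$ ($T{\left(Z \right)} = \left(-1 + \frac{Z}{3}\right) + Z = -1 + \frac{4 Z}{3}$)
$o = -48$ ($o = - \frac{\left(\left(4 + 5\right) + 15\right) \left(1 + \left(-1 + \frac{4}{3} \cdot 3\right)\right)}{2} = - \frac{\left(9 + 15\right) \left(1 + \left(-1 + 4\right)\right)}{2} = - \frac{24 \left(1 + 3\right)}{2} = - \frac{24 \cdot 4}{2} = \left(- \frac{1}{2}\right) 96 = -48$)
$o \left(-15\right) 44 = \left(-48\right) \left(-15\right) 44 = 720 \cdot 44 = 31680$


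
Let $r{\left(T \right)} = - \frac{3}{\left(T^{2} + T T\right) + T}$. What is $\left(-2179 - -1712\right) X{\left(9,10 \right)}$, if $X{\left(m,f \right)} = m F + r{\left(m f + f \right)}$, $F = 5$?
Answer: $- \frac{140800033}{6700} \approx -21015.0$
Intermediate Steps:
$r{\left(T \right)} = - \frac{3}{T + 2 T^{2}}$ ($r{\left(T \right)} = - \frac{3}{\left(T^{2} + T^{2}\right) + T} = - \frac{3}{2 T^{2} + T} = - \frac{3}{T + 2 T^{2}}$)
$X{\left(m,f \right)} = 5 m - \frac{3}{\left(f + f m\right) \left(1 + 2 f + 2 f m\right)}$ ($X{\left(m,f \right)} = m 5 - \frac{3}{\left(m f + f\right) \left(1 + 2 \left(m f + f\right)\right)} = 5 m - \frac{3}{\left(f m + f\right) \left(1 + 2 \left(f m + f\right)\right)} = 5 m - \frac{3}{\left(f + f m\right) \left(1 + 2 \left(f + f m\right)\right)} = 5 m - \frac{3}{\left(f + f m\right) \left(1 + \left(2 f + 2 f m\right)\right)} = 5 m - \frac{3}{\left(f + f m\right) \left(1 + 2 f + 2 f m\right)}$)
$\left(-2179 - -1712\right) X{\left(9,10 \right)} = \left(-2179 - -1712\right) \left(5 \cdot 9 - \frac{3}{10 \left(1 + 9\right) \left(1 + 2 \cdot 10 \left(1 + 9\right)\right)}\right) = \left(-2179 + 1712\right) \left(45 - \frac{3}{10 \cdot 10 \left(1 + 2 \cdot 10 \cdot 10\right)}\right) = - 467 \left(45 - \frac{3}{10} \cdot \frac{1}{10} \frac{1}{1 + 200}\right) = - 467 \left(45 - \frac{3}{10} \cdot \frac{1}{10} \cdot \frac{1}{201}\right) = - 467 \left(45 - \frac{1}{6700}\right) = \left(-467\right) \frac{301499}{6700} = - \frac{140800033}{6700}$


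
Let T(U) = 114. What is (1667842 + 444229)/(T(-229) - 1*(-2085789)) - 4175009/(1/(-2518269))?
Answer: 21930758074247594234/2085903 ≈ 1.0514e+13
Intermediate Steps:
(1667842 + 444229)/(T(-229) - 1*(-2085789)) - 4175009/(1/(-2518269)) = (1667842 + 444229)/(114 - 1*(-2085789)) - 4175009/(1/(-2518269)) = 2112071/(114 + 2085789) - 4175009/(-1/2518269) = 2112071/2085903 - 4175009*(-2518269) = 2112071*(1/2085903) + 10513795739421 = 2112071/2085903 + 10513795739421 = 21930758074247594234/2085903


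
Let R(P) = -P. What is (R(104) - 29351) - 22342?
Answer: -51797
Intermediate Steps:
(R(104) - 29351) - 22342 = (-1*104 - 29351) - 22342 = (-104 - 29351) - 22342 = -29455 - 22342 = -51797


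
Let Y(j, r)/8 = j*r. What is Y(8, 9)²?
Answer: 331776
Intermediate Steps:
Y(j, r) = 8*j*r (Y(j, r) = 8*(j*r) = 8*j*r)
Y(8, 9)² = (8*8*9)² = 576² = 331776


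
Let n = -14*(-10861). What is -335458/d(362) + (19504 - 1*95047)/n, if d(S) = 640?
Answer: -12764019563/24328640 ≈ -524.65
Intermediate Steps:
n = 152054
-335458/d(362) + (19504 - 1*95047)/n = -335458/640 + (19504 - 1*95047)/152054 = -335458*1/640 + (19504 - 95047)*(1/152054) = -167729/320 - 75543*1/152054 = -167729/320 - 75543/152054 = -12764019563/24328640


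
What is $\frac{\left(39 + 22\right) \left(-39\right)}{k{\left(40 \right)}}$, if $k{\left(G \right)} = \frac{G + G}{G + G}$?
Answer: $-2379$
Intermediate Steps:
$k{\left(G \right)} = 1$ ($k{\left(G \right)} = \frac{2 G}{2 G} = 2 G \frac{1}{2 G} = 1$)
$\frac{\left(39 + 22\right) \left(-39\right)}{k{\left(40 \right)}} = \frac{\left(39 + 22\right) \left(-39\right)}{1} = 61 \left(-39\right) 1 = \left(-2379\right) 1 = -2379$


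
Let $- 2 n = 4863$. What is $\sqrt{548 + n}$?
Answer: $\frac{i \sqrt{7534}}{2} \approx 43.399 i$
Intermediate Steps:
$n = - \frac{4863}{2}$ ($n = \left(- \frac{1}{2}\right) 4863 = - \frac{4863}{2} \approx -2431.5$)
$\sqrt{548 + n} = \sqrt{548 - \frac{4863}{2}} = \sqrt{- \frac{3767}{2}} = \frac{i \sqrt{7534}}{2}$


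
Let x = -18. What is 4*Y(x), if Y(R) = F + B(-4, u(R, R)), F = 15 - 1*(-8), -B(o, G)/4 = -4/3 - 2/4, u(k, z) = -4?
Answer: 364/3 ≈ 121.33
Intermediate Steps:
B(o, G) = 22/3 (B(o, G) = -4*(-4/3 - 2/4) = -4*(-4*⅓ - 2*¼) = -4*(-4/3 - ½) = -4*(-11/6) = 22/3)
F = 23 (F = 15 + 8 = 23)
Y(R) = 91/3 (Y(R) = 23 + 22/3 = 91/3)
4*Y(x) = 4*(91/3) = 364/3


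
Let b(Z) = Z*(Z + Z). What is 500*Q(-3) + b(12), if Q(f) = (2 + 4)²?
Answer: 18288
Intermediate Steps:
b(Z) = 2*Z² (b(Z) = Z*(2*Z) = 2*Z²)
Q(f) = 36 (Q(f) = 6² = 36)
500*Q(-3) + b(12) = 500*36 + 2*12² = 18000 + 2*144 = 18000 + 288 = 18288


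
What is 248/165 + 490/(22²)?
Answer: 9131/3630 ≈ 2.5154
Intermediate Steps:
248/165 + 490/(22²) = 248*(1/165) + 490/484 = 248/165 + 490*(1/484) = 248/165 + 245/242 = 9131/3630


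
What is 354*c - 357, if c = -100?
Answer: -35757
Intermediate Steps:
354*c - 357 = 354*(-100) - 357 = -35400 - 357 = -35757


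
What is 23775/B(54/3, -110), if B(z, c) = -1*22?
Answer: -23775/22 ≈ -1080.7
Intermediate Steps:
B(z, c) = -22
23775/B(54/3, -110) = 23775/(-22) = 23775*(-1/22) = -23775/22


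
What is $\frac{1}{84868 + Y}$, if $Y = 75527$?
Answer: $\frac{1}{160395} \approx 6.2346 \cdot 10^{-6}$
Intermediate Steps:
$\frac{1}{84868 + Y} = \frac{1}{84868 + 75527} = \frac{1}{160395}$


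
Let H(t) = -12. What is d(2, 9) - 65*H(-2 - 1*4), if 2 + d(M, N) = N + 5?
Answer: 792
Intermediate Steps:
d(M, N) = 3 + N (d(M, N) = -2 + (N + 5) = -2 + (5 + N) = 3 + N)
d(2, 9) - 65*H(-2 - 1*4) = (3 + 9) - 65*(-12) = 12 + 780 = 792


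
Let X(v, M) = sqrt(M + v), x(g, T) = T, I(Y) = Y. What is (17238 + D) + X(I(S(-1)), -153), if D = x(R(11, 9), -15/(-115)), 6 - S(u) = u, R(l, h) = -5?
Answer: 396477/23 + I*sqrt(146) ≈ 17238.0 + 12.083*I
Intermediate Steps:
S(u) = 6 - u
D = 3/23 (D = -15/(-115) = -15*(-1/115) = 3/23 ≈ 0.13043)
(17238 + D) + X(I(S(-1)), -153) = (17238 + 3/23) + sqrt(-153 + (6 - 1*(-1))) = 396477/23 + sqrt(-153 + (6 + 1)) = 396477/23 + sqrt(-153 + 7) = 396477/23 + sqrt(-146) = 396477/23 + I*sqrt(146)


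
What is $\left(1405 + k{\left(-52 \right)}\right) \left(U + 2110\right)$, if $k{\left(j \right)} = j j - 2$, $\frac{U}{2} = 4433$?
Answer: $45078432$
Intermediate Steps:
$U = 8866$ ($U = 2 \cdot 4433 = 8866$)
$k{\left(j \right)} = -2 + j^{2}$ ($k{\left(j \right)} = j^{2} - 2 = -2 + j^{2}$)
$\left(1405 + k{\left(-52 \right)}\right) \left(U + 2110\right) = \left(1405 - \left(2 - \left(-52\right)^{2}\right)\right) \left(8866 + 2110\right) = \left(1405 + \left(-2 + 2704\right)\right) 10976 = \left(1405 + 2702\right) 10976 = 4107 \cdot 10976 = 45078432$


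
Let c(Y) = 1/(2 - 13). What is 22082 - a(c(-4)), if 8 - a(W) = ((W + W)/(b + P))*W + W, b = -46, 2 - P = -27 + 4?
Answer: 56089801/2541 ≈ 22074.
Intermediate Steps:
c(Y) = -1/11 (c(Y) = 1/(-11) = -1/11)
P = 25 (P = 2 - (-27 + 4) = 2 - 1*(-23) = 2 + 23 = 25)
a(W) = 8 - W + 2*W²/21 (a(W) = 8 - (((W + W)/(-46 + 25))*W + W) = 8 - (((2*W)/(-21))*W + W) = 8 - (((2*W)*(-1/21))*W + W) = 8 - ((-2*W/21)*W + W) = 8 - (-2*W²/21 + W) = 8 - (W - 2*W²/21) = 8 + (-W + 2*W²/21) = 8 - W + 2*W²/21)
22082 - a(c(-4)) = 22082 - (8 - 1*(-1/11) + 2*(-1/11)²/21) = 22082 - (8 + 1/11 + (2/21)*(1/121)) = 22082 - (8 + 1/11 + 2/2541) = 22082 - 1*20561/2541 = 22082 - 20561/2541 = 56089801/2541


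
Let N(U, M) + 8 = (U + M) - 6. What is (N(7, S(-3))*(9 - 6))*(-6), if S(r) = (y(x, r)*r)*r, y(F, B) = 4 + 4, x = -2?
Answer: -1170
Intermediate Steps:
y(F, B) = 8
S(r) = 8*r**2 (S(r) = (8*r)*r = 8*r**2)
N(U, M) = -14 + M + U (N(U, M) = -8 + ((U + M) - 6) = -8 + ((M + U) - 6) = -8 + (-6 + M + U) = -14 + M + U)
(N(7, S(-3))*(9 - 6))*(-6) = ((-14 + 8*(-3)**2 + 7)*(9 - 6))*(-6) = ((-14 + 8*9 + 7)*3)*(-6) = ((-14 + 72 + 7)*3)*(-6) = (65*3)*(-6) = 195*(-6) = -1170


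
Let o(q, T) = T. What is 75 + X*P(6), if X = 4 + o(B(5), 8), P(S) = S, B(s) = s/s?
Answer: 147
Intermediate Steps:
B(s) = 1
X = 12 (X = 4 + 8 = 12)
75 + X*P(6) = 75 + 12*6 = 75 + 72 = 147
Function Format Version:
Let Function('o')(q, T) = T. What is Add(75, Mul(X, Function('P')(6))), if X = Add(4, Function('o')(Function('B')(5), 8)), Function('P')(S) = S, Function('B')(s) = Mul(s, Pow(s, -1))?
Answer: 147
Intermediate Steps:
Function('B')(s) = 1
X = 12 (X = Add(4, 8) = 12)
Add(75, Mul(X, Function('P')(6))) = Add(75, Mul(12, 6)) = Add(75, 72) = 147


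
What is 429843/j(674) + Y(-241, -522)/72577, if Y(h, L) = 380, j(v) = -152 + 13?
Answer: -31196662591/10088203 ≈ -3092.4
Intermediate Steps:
j(v) = -139
429843/j(674) + Y(-241, -522)/72577 = 429843/(-139) + 380/72577 = 429843*(-1/139) + 380*(1/72577) = -429843/139 + 380/72577 = -31196662591/10088203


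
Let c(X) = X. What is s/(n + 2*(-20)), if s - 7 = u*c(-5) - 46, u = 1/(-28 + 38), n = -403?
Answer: 79/886 ≈ 0.089165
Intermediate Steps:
u = ⅒ (u = 1/10 = ⅒ ≈ 0.10000)
s = -79/2 (s = 7 + ((⅒)*(-5) - 46) = 7 + (-½ - 46) = 7 - 93/2 = -79/2 ≈ -39.500)
s/(n + 2*(-20)) = -79/(2*(-403 + 2*(-20))) = -79/(2*(-403 - 40)) = -79/2/(-443) = -79/2*(-1/443) = 79/886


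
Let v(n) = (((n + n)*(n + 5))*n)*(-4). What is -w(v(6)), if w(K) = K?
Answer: 3168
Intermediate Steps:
v(n) = -8*n²*(5 + n) (v(n) = (((2*n)*(5 + n))*n)*(-4) = ((2*n*(5 + n))*n)*(-4) = (2*n²*(5 + n))*(-4) = -8*n²*(5 + n))
-w(v(6)) = -8*6²*(-5 - 1*6) = -8*36*(-5 - 6) = -8*36*(-11) = -1*(-3168) = 3168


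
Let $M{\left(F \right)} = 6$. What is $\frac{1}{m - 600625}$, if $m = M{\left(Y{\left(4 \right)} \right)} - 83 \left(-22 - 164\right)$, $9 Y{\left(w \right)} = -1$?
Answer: $- \frac{1}{585181} \approx -1.7089 \cdot 10^{-6}$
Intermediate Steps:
$Y{\left(w \right)} = - \frac{1}{9}$ ($Y{\left(w \right)} = \frac{1}{9} \left(-1\right) = - \frac{1}{9}$)
$m = 15444$ ($m = 6 - 83 \left(-22 - 164\right) = 6 - -15438 = 6 + 15438 = 15444$)
$\frac{1}{m - 600625} = \frac{1}{15444 - 600625} = \frac{1}{-585181} = - \frac{1}{585181}$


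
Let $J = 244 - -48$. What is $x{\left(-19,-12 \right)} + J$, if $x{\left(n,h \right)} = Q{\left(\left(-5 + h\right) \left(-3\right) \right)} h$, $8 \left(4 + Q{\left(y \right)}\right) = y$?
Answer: $\frac{527}{2} \approx 263.5$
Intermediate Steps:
$Q{\left(y \right)} = -4 + \frac{y}{8}$
$x{\left(n,h \right)} = h \left(- \frac{17}{8} - \frac{3 h}{8}\right)$ ($x{\left(n,h \right)} = \left(-4 + \frac{\left(-5 + h\right) \left(-3\right)}{8}\right) h = \left(-4 + \frac{15 - 3 h}{8}\right) h = \left(-4 - \left(- \frac{15}{8} + \frac{3 h}{8}\right)\right) h = \left(- \frac{17}{8} - \frac{3 h}{8}\right) h = h \left(- \frac{17}{8} - \frac{3 h}{8}\right)$)
$J = 292$ ($J = 244 + 48 = 292$)
$x{\left(-19,-12 \right)} + J = \left(- \frac{1}{8}\right) \left(-12\right) \left(17 + 3 \left(-12\right)\right) + 292 = \left(- \frac{1}{8}\right) \left(-12\right) \left(17 - 36\right) + 292 = \left(- \frac{1}{8}\right) \left(-12\right) \left(-19\right) + 292 = - \frac{57}{2} + 292 = \frac{527}{2}$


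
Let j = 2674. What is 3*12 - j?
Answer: -2638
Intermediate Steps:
3*12 - j = 3*12 - 1*2674 = 36 - 2674 = -2638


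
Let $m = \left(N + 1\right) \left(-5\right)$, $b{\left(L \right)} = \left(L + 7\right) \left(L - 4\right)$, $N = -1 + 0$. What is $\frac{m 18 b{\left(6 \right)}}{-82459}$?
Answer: $0$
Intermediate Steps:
$N = -1$
$b{\left(L \right)} = \left(-4 + L\right) \left(7 + L\right)$ ($b{\left(L \right)} = \left(7 + L\right) \left(-4 + L\right) = \left(-4 + L\right) \left(7 + L\right)$)
$m = 0$ ($m = \left(-1 + 1\right) \left(-5\right) = 0 \left(-5\right) = 0$)
$\frac{m 18 b{\left(6 \right)}}{-82459} = \frac{0 \cdot 18 \left(-28 + 6^{2} + 3 \cdot 6\right)}{-82459} = 0 \left(-28 + 36 + 18\right) \left(- \frac{1}{82459}\right) = 0 \cdot 26 \left(- \frac{1}{82459}\right) = 0 \left(- \frac{1}{82459}\right) = 0$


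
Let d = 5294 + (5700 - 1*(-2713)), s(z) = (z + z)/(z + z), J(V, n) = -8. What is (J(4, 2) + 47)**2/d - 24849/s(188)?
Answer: -37844858/1523 ≈ -24849.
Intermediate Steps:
s(z) = 1 (s(z) = (2*z)/((2*z)) = (2*z)*(1/(2*z)) = 1)
d = 13707 (d = 5294 + (5700 + 2713) = 5294 + 8413 = 13707)
(J(4, 2) + 47)**2/d - 24849/s(188) = (-8 + 47)**2/13707 - 24849/1 = 39**2*(1/13707) - 24849*1 = 1521*(1/13707) - 24849 = 169/1523 - 24849 = -37844858/1523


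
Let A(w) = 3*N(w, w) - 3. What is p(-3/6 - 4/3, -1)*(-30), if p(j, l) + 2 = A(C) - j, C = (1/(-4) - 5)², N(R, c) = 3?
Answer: -175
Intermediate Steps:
C = 441/16 (C = (-¼ - 5)² = (-21/4)² = 441/16 ≈ 27.563)
A(w) = 6 (A(w) = 3*3 - 3 = 9 - 3 = 6)
p(j, l) = 4 - j (p(j, l) = -2 + (6 - j) = 4 - j)
p(-3/6 - 4/3, -1)*(-30) = (4 - (-3/6 - 4/3))*(-30) = (4 - (-3*⅙ - 4*⅓))*(-30) = (4 - (-½ - 4/3))*(-30) = (4 - 1*(-11/6))*(-30) = (4 + 11/6)*(-30) = (35/6)*(-30) = -175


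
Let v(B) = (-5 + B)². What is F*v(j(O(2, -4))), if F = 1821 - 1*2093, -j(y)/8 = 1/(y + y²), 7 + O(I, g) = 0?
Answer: -3231632/441 ≈ -7328.0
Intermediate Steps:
O(I, g) = -7 (O(I, g) = -7 + 0 = -7)
j(y) = -8/(y + y²)
F = -272 (F = 1821 - 2093 = -272)
F*v(j(O(2, -4))) = -272*(-5 - 8/(-7*(1 - 7)))² = -272*(-5 - 8*(-⅐)/(-6))² = -272*(-5 - 8*(-⅐)*(-⅙))² = -272*(-5 - 4/21)² = -272*(-109/21)² = -272*11881/441 = -3231632/441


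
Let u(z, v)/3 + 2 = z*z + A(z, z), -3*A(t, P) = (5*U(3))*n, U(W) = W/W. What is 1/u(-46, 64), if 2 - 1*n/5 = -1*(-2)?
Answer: 1/6342 ≈ 0.00015768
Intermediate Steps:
n = 0 (n = 10 - (-5)*(-2) = 10 - 5*2 = 10 - 10 = 0)
U(W) = 1
A(t, P) = 0 (A(t, P) = -5*1*0/3 = -5*0/3 = -1/3*0 = 0)
u(z, v) = -6 + 3*z**2 (u(z, v) = -6 + 3*(z*z + 0) = -6 + 3*(z**2 + 0) = -6 + 3*z**2)
1/u(-46, 64) = 1/(-6 + 3*(-46)**2) = 1/(-6 + 3*2116) = 1/(-6 + 6348) = 1/6342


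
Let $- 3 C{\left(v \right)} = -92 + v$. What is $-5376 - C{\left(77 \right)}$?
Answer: $-5381$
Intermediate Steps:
$C{\left(v \right)} = \frac{92}{3} - \frac{v}{3}$ ($C{\left(v \right)} = - \frac{-92 + v}{3} = \frac{92}{3} - \frac{v}{3}$)
$-5376 - C{\left(77 \right)} = -5376 - \left(\frac{92}{3} - \frac{77}{3}\right) = -5376 - 5 = -5381$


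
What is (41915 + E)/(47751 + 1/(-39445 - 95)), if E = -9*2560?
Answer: 746317500/1888074539 ≈ 0.39528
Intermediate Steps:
E = -23040
(41915 + E)/(47751 + 1/(-39445 - 95)) = (41915 - 23040)/(47751 + 1/(-39445 - 95)) = 18875/(47751 + 1/(-39540)) = 18875/(47751 - 1/39540) = 18875/(1888074539/39540) = 18875*(39540/1888074539) = 746317500/1888074539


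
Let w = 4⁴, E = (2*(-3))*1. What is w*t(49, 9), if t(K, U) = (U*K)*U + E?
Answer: 1014528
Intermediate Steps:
E = -6 (E = -6*1 = -6)
t(K, U) = -6 + K*U² (t(K, U) = (U*K)*U - 6 = (K*U)*U - 6 = K*U² - 6 = -6 + K*U²)
w = 256
w*t(49, 9) = 256*(-6 + 49*9²) = 256*(-6 + 49*81) = 256*(-6 + 3969) = 256*3963 = 1014528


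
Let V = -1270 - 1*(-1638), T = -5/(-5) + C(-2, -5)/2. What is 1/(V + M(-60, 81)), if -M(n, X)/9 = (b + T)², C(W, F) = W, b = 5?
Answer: 1/143 ≈ 0.0069930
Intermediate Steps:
T = 0 (T = -5/(-5) - 2/2 = -5*(-⅕) - 2*½ = 1 - 1 = 0)
V = 368 (V = -1270 + 1638 = 368)
M(n, X) = -225 (M(n, X) = -9*(5 + 0)² = -9*5² = -9*25 = -225)
1/(V + M(-60, 81)) = 1/(368 - 225) = 1/143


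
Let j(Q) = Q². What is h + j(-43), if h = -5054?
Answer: -3205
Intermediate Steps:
h + j(-43) = -5054 + (-43)² = -5054 + 1849 = -3205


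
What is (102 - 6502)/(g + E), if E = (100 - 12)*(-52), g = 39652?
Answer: -1600/8769 ≈ -0.18246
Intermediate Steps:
E = -4576 (E = 88*(-52) = -4576)
(102 - 6502)/(g + E) = (102 - 6502)/(39652 - 4576) = -6400/35076 = -6400*1/35076 = -1600/8769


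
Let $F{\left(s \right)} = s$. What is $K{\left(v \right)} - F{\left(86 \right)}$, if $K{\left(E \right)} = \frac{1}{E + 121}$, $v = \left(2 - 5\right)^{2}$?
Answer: $- \frac{11179}{130} \approx -85.992$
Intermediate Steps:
$v = 9$ ($v = \left(-3\right)^{2} = 9$)
$K{\left(E \right)} = \frac{1}{121 + E}$
$K{\left(v \right)} - F{\left(86 \right)} = \frac{1}{121 + 9} - 86 = \frac{1}{130} - 86 = - \frac{11179}{130}$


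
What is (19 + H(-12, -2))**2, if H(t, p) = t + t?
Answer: 25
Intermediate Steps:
H(t, p) = 2*t
(19 + H(-12, -2))**2 = (19 + 2*(-12))**2 = (19 - 24)**2 = (-5)**2 = 25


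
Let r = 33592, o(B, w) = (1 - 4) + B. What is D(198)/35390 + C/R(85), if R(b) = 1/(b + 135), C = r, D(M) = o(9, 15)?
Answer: 130770296803/17695 ≈ 7.3902e+6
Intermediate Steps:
o(B, w) = -3 + B
D(M) = 6 (D(M) = -3 + 9 = 6)
C = 33592
R(b) = 1/(135 + b)
D(198)/35390 + C/R(85) = 6/35390 + 33592/(1/(135 + 85)) = 6*(1/35390) + 33592/(1/220) = 3/17695 + 33592/(1/220) = 3/17695 + 33592*220 = 3/17695 + 7390240 = 130770296803/17695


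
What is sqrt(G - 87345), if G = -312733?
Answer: 41*I*sqrt(238) ≈ 632.52*I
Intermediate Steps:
sqrt(G - 87345) = sqrt(-312733 - 87345) = sqrt(-400078) = 41*I*sqrt(238)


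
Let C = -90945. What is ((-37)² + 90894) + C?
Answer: 1318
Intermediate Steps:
((-37)² + 90894) + C = ((-37)² + 90894) - 90945 = (1369 + 90894) - 90945 = 92263 - 90945 = 1318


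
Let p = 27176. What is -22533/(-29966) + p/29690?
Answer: 741680393/444845270 ≈ 1.6673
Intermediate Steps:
-22533/(-29966) + p/29690 = -22533/(-29966) + 27176/29690 = -22533*(-1/29966) + 27176*(1/29690) = 22533/29966 + 13588/14845 = 741680393/444845270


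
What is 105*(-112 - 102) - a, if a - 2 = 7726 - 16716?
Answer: -13482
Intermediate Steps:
a = -8988 (a = 2 + (7726 - 16716) = 2 - 8990 = -8988)
105*(-112 - 102) - a = 105*(-112 - 102) - 1*(-8988) = 105*(-214) + 8988 = -22470 + 8988 = -13482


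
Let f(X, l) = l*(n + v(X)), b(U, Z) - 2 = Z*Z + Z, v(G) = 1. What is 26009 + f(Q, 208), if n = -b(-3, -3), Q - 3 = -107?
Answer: 24553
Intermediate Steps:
Q = -104 (Q = 3 - 107 = -104)
b(U, Z) = 2 + Z + Z**2 (b(U, Z) = 2 + (Z*Z + Z) = 2 + (Z**2 + Z) = 2 + (Z + Z**2) = 2 + Z + Z**2)
n = -8 (n = -(2 - 3 + (-3)**2) = -(2 - 3 + 9) = -1*8 = -8)
f(X, l) = -7*l (f(X, l) = l*(-8 + 1) = l*(-7) = -7*l)
26009 + f(Q, 208) = 26009 - 7*208 = 26009 - 1456 = 24553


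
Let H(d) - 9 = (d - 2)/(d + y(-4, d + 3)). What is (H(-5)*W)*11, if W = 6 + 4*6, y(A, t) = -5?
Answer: 3201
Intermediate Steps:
H(d) = 9 + (-2 + d)/(-5 + d) (H(d) = 9 + (d - 2)/(d - 5) = 9 + (-2 + d)/(-5 + d))
W = 30 (W = 6 + 24 = 30)
(H(-5)*W)*11 = (((-47 + 10*(-5))/(-5 - 5))*30)*11 = (((-47 - 50)/(-10))*30)*11 = (-⅒*(-97)*30)*11 = ((97/10)*30)*11 = 291*11 = 3201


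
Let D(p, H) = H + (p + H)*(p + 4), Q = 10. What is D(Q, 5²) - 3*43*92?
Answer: -11353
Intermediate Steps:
D(p, H) = H + (4 + p)*(H + p) (D(p, H) = H + (H + p)*(4 + p) = H + (4 + p)*(H + p))
D(Q, 5²) - 3*43*92 = (10² + 4*10 + 5*5² + 5²*10) - 3*43*92 = (100 + 40 + 5*25 + 25*10) - 129*92 = (100 + 40 + 125 + 250) - 11868 = 515 - 11868 = -11353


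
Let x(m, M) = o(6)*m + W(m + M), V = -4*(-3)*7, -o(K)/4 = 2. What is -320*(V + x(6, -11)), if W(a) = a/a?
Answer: -11840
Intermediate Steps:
W(a) = 1
o(K) = -8 (o(K) = -4*2 = -8)
V = 84 (V = 12*7 = 84)
x(m, M) = 1 - 8*m (x(m, M) = -8*m + 1 = 1 - 8*m)
-320*(V + x(6, -11)) = -320*(84 + (1 - 8*6)) = -320*(84 + (1 - 48)) = -320*(84 - 47) = -320*37 = -11840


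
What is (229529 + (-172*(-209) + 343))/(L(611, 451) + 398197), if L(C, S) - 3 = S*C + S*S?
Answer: 132910/438581 ≈ 0.30305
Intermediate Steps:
L(C, S) = 3 + S**2 + C*S (L(C, S) = 3 + (S*C + S*S) = 3 + (C*S + S**2) = 3 + (S**2 + C*S) = 3 + S**2 + C*S)
(229529 + (-172*(-209) + 343))/(L(611, 451) + 398197) = (229529 + (-172*(-209) + 343))/((3 + 451**2 + 611*451) + 398197) = (229529 + (35948 + 343))/((3 + 203401 + 275561) + 398197) = (229529 + 36291)/(478965 + 398197) = 265820/877162 = 265820*(1/877162) = 132910/438581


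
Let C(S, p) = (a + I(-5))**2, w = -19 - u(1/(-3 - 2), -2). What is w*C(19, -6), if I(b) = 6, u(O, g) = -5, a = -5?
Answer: -14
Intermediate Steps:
w = -14 (w = -19 - 1*(-5) = -19 + 5 = -14)
C(S, p) = 1 (C(S, p) = (-5 + 6)**2 = 1**2 = 1)
w*C(19, -6) = -14*1 = -14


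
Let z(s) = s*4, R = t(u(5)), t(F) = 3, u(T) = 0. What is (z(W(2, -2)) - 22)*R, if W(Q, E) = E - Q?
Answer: -114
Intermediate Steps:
R = 3
z(s) = 4*s
(z(W(2, -2)) - 22)*R = (4*(-2 - 1*2) - 22)*3 = (4*(-2 - 2) - 22)*3 = (4*(-4) - 22)*3 = (-16 - 22)*3 = -38*3 = -114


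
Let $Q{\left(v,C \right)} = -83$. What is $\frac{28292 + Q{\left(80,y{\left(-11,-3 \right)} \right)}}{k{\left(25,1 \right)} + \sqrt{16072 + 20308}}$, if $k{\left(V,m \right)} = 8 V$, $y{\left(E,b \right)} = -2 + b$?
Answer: $\frac{282090}{181} - \frac{28209 \sqrt{9095}}{1810} \approx 72.195$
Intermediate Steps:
$\frac{28292 + Q{\left(80,y{\left(-11,-3 \right)} \right)}}{k{\left(25,1 \right)} + \sqrt{16072 + 20308}} = \frac{28292 - 83}{8 \cdot 25 + \sqrt{16072 + 20308}} = \frac{28209}{200 + \sqrt{36380}} = \frac{28209}{200 + 2 \sqrt{9095}}$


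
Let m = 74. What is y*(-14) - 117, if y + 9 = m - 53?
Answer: -285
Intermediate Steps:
y = 12 (y = -9 + (74 - 53) = -9 + 21 = 12)
y*(-14) - 117 = 12*(-14) - 117 = -168 - 117 = -285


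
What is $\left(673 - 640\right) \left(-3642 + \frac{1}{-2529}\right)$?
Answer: $- \frac{101316809}{843} \approx -1.2019 \cdot 10^{5}$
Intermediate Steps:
$\left(673 - 640\right) \left(-3642 + \frac{1}{-2529}\right) = 33 \left(-3642 - \frac{1}{2529}\right) = 33 \left(- \frac{9210619}{2529}\right) = - \frac{101316809}{843}$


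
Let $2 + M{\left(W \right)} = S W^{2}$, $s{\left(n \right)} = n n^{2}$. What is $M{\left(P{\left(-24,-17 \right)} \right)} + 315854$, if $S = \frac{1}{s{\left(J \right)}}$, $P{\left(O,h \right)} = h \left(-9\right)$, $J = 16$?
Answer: $\frac{1293753201}{4096} \approx 3.1586 \cdot 10^{5}$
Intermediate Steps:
$P{\left(O,h \right)} = - 9 h$
$s{\left(n \right)} = n^{3}$
$S = \frac{1}{4096}$ ($S = \frac{1}{16^{3}} = \frac{1}{4096} \approx 0.00024414$)
$M{\left(W \right)} = -2 + \frac{W^{2}}{4096}$
$M{\left(P{\left(-24,-17 \right)} \right)} + 315854 = \left(-2 + \frac{\left(\left(-9\right) \left(-17\right)\right)^{2}}{4096}\right) + 315854 = \left(-2 + \frac{153^{2}}{4096}\right) + 315854 = \left(-2 + \frac{1}{4096} \cdot 23409\right) + 315854 = \left(-2 + \frac{23409}{4096}\right) + 315854 = \frac{15217}{4096} + 315854 = \frac{1293753201}{4096}$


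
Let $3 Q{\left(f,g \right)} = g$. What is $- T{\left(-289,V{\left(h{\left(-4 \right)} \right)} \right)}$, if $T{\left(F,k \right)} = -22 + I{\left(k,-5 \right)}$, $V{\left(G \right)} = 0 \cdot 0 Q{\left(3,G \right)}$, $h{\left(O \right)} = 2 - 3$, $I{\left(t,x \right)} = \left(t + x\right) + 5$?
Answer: $22$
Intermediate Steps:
$Q{\left(f,g \right)} = \frac{g}{3}$
$I{\left(t,x \right)} = 5 + t + x$
$h{\left(O \right)} = -1$ ($h{\left(O \right)} = 2 - 3 = -1$)
$V{\left(G \right)} = 0$ ($V{\left(G \right)} = 0 \cdot 0 \frac{G}{3} = 0 \frac{G}{3} = 0$)
$T{\left(F,k \right)} = -22 + k$ ($T{\left(F,k \right)} = -22 + \left(5 + k - 5\right) = -22 + k$)
$- T{\left(-289,V{\left(h{\left(-4 \right)} \right)} \right)} = - (-22 + 0) = \left(-1\right) \left(-22\right) = 22$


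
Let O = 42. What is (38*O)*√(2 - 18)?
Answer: 6384*I ≈ 6384.0*I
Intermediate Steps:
(38*O)*√(2 - 18) = (38*42)*√(2 - 18) = 1596*√(-16) = 1596*(4*I) = 6384*I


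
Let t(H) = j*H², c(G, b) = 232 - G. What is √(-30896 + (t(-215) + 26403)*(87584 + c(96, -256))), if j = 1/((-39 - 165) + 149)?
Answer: 4*√16957511659/11 ≈ 47353.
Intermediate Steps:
j = -1/55 (j = 1/(-204 + 149) = 1/(-55) = -1/55 ≈ -0.018182)
t(H) = -H²/55
√(-30896 + (t(-215) + 26403)*(87584 + c(96, -256))) = √(-30896 + (-1/55*(-215)² + 26403)*(87584 + (232 - 1*96))) = √(-30896 + (-1/55*46225 + 26403)*(87584 + (232 - 96))) = √(-30896 + (-9245/11 + 26403)*(87584 + 136)) = √(-30896 + (281188/11)*87720) = √(-30896 + 24665811360/11) = √(24665471504/11) = 4*√16957511659/11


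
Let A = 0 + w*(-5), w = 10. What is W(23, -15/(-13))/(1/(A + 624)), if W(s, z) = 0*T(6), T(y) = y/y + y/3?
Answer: 0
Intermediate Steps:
T(y) = 1 + y/3 (T(y) = 1 + y*(⅓) = 1 + y/3)
A = -50 (A = 0 + 10*(-5) = 0 - 50 = -50)
W(s, z) = 0 (W(s, z) = 0*(1 + (⅓)*6) = 0*(1 + 2) = 0*3 = 0)
W(23, -15/(-13))/(1/(A + 624)) = 0/(1/(-50 + 624)) = 0/(1/574) = 0*574 = 0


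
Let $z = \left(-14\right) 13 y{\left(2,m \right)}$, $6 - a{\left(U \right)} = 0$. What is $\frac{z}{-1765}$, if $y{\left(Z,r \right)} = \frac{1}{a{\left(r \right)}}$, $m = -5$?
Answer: $\frac{91}{5295} \approx 0.017186$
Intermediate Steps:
$a{\left(U \right)} = 6$ ($a{\left(U \right)} = 6 - 0 = 6 + 0 = 6$)
$y{\left(Z,r \right)} = \frac{1}{6}$
$z = - \frac{91}{3}$ ($z = \left(-14\right) 13 \cdot \frac{1}{6} = \left(-182\right) \frac{1}{6} = - \frac{91}{3} \approx -30.333$)
$\frac{z}{-1765} = - \frac{91}{3 \left(-1765\right)} = \left(- \frac{91}{3}\right) \left(- \frac{1}{1765}\right) = \frac{91}{5295}$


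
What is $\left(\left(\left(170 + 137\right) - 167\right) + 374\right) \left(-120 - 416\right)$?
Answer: $-275504$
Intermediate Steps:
$\left(\left(\left(170 + 137\right) - 167\right) + 374\right) \left(-120 - 416\right) = \left(\left(307 - 167\right) + 374\right) \left(-536\right) = \left(140 + 374\right) \left(-536\right) = 514 \left(-536\right) = -275504$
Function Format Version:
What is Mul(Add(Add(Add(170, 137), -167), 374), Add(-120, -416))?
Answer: -275504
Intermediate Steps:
Mul(Add(Add(Add(170, 137), -167), 374), Add(-120, -416)) = Mul(Add(Add(307, -167), 374), -536) = Mul(Add(140, 374), -536) = Mul(514, -536) = -275504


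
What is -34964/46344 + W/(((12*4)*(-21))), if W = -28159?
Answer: 52906541/1946448 ≈ 27.181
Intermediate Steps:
-34964/46344 + W/(((12*4)*(-21))) = -34964/46344 - 28159/((12*4)*(-21)) = -34964*1/46344 - 28159/(48*(-21)) = -8741/11586 - 28159/(-1008) = -8741/11586 - 28159*(-1/1008) = -8741/11586 + 28159/1008 = 52906541/1946448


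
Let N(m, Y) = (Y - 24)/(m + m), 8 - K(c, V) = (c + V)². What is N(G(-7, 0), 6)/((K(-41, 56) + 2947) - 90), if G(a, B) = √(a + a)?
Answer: 3*I*√14/12320 ≈ 0.00091112*I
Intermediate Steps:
K(c, V) = 8 - (V + c)² (K(c, V) = 8 - (c + V)² = 8 - (V + c)²)
G(a, B) = √2*√a (G(a, B) = √(2*a) = √2*√a)
N(m, Y) = (-24 + Y)/(2*m) (N(m, Y) = (-24 + Y)/((2*m)) = (-24 + Y)*(1/(2*m)) = (-24 + Y)/(2*m))
N(G(-7, 0), 6)/((K(-41, 56) + 2947) - 90) = ((-24 + 6)/(2*((√2*√(-7)))))/(((8 - (56 - 41)²) + 2947) - 90) = ((½)*(-18)/(√2*(I*√7)))/(((8 - 1*15²) + 2947) - 90) = ((½)*(-18)/(I*√14))/(((8 - 1*225) + 2947) - 90) = ((½)*(-I*√14/14)*(-18))/(((8 - 225) + 2947) - 90) = (9*I*√14/14)/((-217 + 2947) - 90) = (9*I*√14/14)/(2730 - 90) = (9*I*√14/14)/2640 = (9*I*√14/14)*(1/2640) = 3*I*√14/12320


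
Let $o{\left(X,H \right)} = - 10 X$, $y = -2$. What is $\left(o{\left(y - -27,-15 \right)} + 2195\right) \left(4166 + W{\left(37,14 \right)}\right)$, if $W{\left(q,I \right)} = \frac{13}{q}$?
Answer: $\frac{299831475}{37} \approx 8.1036 \cdot 10^{6}$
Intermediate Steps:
$\left(o{\left(y - -27,-15 \right)} + 2195\right) \left(4166 + W{\left(37,14 \right)}\right) = \left(- 10 \left(-2 - -27\right) + 2195\right) \left(4166 + \frac{13}{37}\right) = \left(- 10 \left(-2 + 27\right) + 2195\right) \left(4166 + 13 \cdot \frac{1}{37}\right) = \left(\left(-10\right) 25 + 2195\right) \left(4166 + \frac{13}{37}\right) = \left(-250 + 2195\right) \frac{154155}{37} = 1945 \cdot \frac{154155}{37} = \frac{299831475}{37}$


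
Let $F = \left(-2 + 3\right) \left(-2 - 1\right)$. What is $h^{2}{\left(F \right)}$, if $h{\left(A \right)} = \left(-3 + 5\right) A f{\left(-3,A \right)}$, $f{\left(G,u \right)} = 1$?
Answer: $36$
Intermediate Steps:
$F = -3$ ($F = 1 \left(-3\right) = -3$)
$h{\left(A \right)} = 2 A$ ($h{\left(A \right)} = \left(-3 + 5\right) A 1 = 2 A 1 = 2 A$)
$h^{2}{\left(F \right)} = \left(2 \left(-3\right)\right)^{2} = \left(-6\right)^{2} = 36$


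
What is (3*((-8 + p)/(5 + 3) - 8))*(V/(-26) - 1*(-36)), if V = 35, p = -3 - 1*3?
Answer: -8109/8 ≈ -1013.6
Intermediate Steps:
p = -6 (p = -3 - 3 = -6)
(3*((-8 + p)/(5 + 3) - 8))*(V/(-26) - 1*(-36)) = (3*((-8 - 6)/(5 + 3) - 8))*(35/(-26) - 1*(-36)) = (3*(-14/8 - 8))*(35*(-1/26) + 36) = (3*(-14*⅛ - 8))*(-35/26 + 36) = (3*(-7/4 - 8))*(901/26) = (3*(-39/4))*(901/26) = -117/4*901/26 = -8109/8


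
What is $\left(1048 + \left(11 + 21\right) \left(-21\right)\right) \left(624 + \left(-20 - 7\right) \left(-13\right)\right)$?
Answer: $366600$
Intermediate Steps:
$\left(1048 + \left(11 + 21\right) \left(-21\right)\right) \left(624 + \left(-20 - 7\right) \left(-13\right)\right) = \left(1048 + 32 \left(-21\right)\right) \left(624 - -351\right) = \left(1048 - 672\right) \left(624 + 351\right) = 376 \cdot 975 = 366600$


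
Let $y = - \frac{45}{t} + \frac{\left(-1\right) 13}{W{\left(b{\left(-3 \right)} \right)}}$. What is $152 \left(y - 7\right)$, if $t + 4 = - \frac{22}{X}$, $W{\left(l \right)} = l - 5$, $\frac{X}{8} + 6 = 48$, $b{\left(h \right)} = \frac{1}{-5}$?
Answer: $\frac{681948}{683} \approx 998.46$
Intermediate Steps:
$b{\left(h \right)} = - \frac{1}{5}$
$X = 336$ ($X = -48 + 8 \cdot 48 = -48 + 384 = 336$)
$W{\left(l \right)} = -5 + l$ ($W{\left(l \right)} = l - 5 = -5 + l$)
$t = - \frac{683}{168}$ ($t = -4 - \frac{22}{336} = -4 - \frac{11}{168} = - \frac{683}{168} \approx -4.0655$)
$y = \frac{18535}{1366}$ ($y = - \frac{45}{- \frac{683}{168}} + \frac{\left(-1\right) 13}{-5 - \frac{1}{5}} = \left(-45\right) \left(- \frac{168}{683}\right) - \frac{13}{- \frac{26}{5}} = \frac{7560}{683} - - \frac{5}{2} = \frac{7560}{683} + \frac{5}{2} = \frac{18535}{1366} \approx 13.569$)
$152 \left(y - 7\right) = 152 \left(\frac{18535}{1366} - 7\right) = 152 \cdot \frac{8973}{1366} = \frac{681948}{683}$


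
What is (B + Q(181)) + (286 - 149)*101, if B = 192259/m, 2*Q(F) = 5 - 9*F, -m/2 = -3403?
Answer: 88840409/6806 ≈ 13053.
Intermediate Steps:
m = 6806 (m = -2*(-3403) = 6806)
Q(F) = 5/2 - 9*F/2 (Q(F) = (5 - 9*F)/2 = 5/2 - 9*F/2)
B = 192259/6806 ≈ 28.248
(B + Q(181)) + (286 - 149)*101 = (192259/6806 + (5/2 - 9/2*181)) + (286 - 149)*101 = (192259/6806 + (5/2 - 1629/2)) + 137*101 = (192259/6806 - 812) + 13837 = -5334213/6806 + 13837 = 88840409/6806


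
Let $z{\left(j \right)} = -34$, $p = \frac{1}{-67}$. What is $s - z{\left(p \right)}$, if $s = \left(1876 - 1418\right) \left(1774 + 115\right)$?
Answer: $865196$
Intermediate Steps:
$p = - \frac{1}{67} \approx -0.014925$
$s = 865162$ ($s = 458 \cdot 1889 = 865162$)
$s - z{\left(p \right)} = 865162 - -34 = 865162 + 34 = 865196$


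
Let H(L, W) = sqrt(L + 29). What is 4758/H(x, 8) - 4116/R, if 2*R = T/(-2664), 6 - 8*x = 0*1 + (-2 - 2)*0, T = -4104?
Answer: -101528/19 + 9516*sqrt(119)/119 ≈ -4471.3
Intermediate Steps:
x = 3/4 (x = 3/4 - (0*1 + (-2 - 2)*0)/8 = 3/4 - (0 - 4*0)/8 = 3/4 - (0 + 0)/8 = 3/4 - 1/8*0 = 3/4 + 0 = 3/4 ≈ 0.75000)
H(L, W) = sqrt(29 + L)
R = 57/74 (R = (-4104/(-2664))/2 = (-4104*(-1/2664))/2 = (1/2)*(57/37) = 57/74 ≈ 0.77027)
4758/H(x, 8) - 4116/R = 4758/(sqrt(29 + 3/4)) - 4116/57/74 = 4758/(sqrt(119/4)) - 4116*74/57 = 4758/((sqrt(119)/2)) - 101528/19 = 4758*(2*sqrt(119)/119) - 101528/19 = 9516*sqrt(119)/119 - 101528/19 = -101528/19 + 9516*sqrt(119)/119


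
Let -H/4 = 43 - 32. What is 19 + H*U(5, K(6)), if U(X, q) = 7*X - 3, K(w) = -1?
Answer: -1389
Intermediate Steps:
U(X, q) = -3 + 7*X
H = -44 (H = -4*(43 - 32) = -4*11 = -44)
19 + H*U(5, K(6)) = 19 - 44*(-3 + 7*5) = 19 - 44*(-3 + 35) = 19 - 44*32 = 19 - 1408 = -1389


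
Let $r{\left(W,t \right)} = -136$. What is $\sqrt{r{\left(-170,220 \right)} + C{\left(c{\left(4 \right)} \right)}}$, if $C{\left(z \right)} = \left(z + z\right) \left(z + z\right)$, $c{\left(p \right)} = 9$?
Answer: $2 \sqrt{47} \approx 13.711$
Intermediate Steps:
$C{\left(z \right)} = 4 z^{2}$ ($C{\left(z \right)} = 2 z 2 z = 4 z^{2}$)
$\sqrt{r{\left(-170,220 \right)} + C{\left(c{\left(4 \right)} \right)}} = \sqrt{-136 + 4 \cdot 9^{2}} = \sqrt{-136 + 4 \cdot 81} = \sqrt{-136 + 324} = \sqrt{188} = 2 \sqrt{47}$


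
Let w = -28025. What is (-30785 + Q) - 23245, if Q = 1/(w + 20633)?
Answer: -399389761/7392 ≈ -54030.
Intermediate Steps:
Q = -1/7392 (Q = 1/(-28025 + 20633) = 1/(-7392) = -1/7392 ≈ -0.00013528)
(-30785 + Q) - 23245 = (-30785 - 1/7392) - 23245 = -227562721/7392 - 23245 = -399389761/7392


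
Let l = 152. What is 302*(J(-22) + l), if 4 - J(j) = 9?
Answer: 44394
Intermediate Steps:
J(j) = -5 (J(j) = 4 - 1*9 = 4 - 9 = -5)
302*(J(-22) + l) = 302*(-5 + 152) = 302*147 = 44394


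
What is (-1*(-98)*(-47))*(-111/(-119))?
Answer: -73038/17 ≈ -4296.4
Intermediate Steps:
(-1*(-98)*(-47))*(-111/(-119)) = (98*(-47))*(-111*(-1/119)) = -4606*111/119 = -73038/17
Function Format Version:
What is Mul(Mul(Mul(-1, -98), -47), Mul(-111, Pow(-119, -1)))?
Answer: Rational(-73038, 17) ≈ -4296.4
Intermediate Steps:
Mul(Mul(Mul(-1, -98), -47), Mul(-111, Pow(-119, -1))) = Mul(Mul(98, -47), Mul(-111, Rational(-1, 119))) = Mul(-4606, Rational(111, 119)) = Rational(-73038, 17)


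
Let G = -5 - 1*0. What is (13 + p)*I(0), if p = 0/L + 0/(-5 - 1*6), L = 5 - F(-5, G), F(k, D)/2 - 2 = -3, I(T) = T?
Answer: 0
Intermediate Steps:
G = -5 (G = -5 + 0 = -5)
F(k, D) = -2 (F(k, D) = 4 + 2*(-3) = 4 - 6 = -2)
L = 7 (L = 5 - 1*(-2) = 5 + 2 = 7)
p = 0 (p = 0/7 + 0/(-5 - 1*6) = 0*(1/7) + 0/(-5 - 6) = 0 + 0/(-11) = 0 + 0*(-1/11) = 0 + 0 = 0)
(13 + p)*I(0) = (13 + 0)*0 = 13*0 = 0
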